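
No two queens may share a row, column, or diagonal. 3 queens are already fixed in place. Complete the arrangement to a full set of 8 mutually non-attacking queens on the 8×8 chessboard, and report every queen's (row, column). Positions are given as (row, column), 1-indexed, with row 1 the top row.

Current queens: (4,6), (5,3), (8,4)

Row 1: attacked by (4,6)→{3,6}; (5,3)→{3,7}; (8,4)→{4}. Safe: 1, 2, 5, 8. Place at column 1.
Row 2: attacked by (1,1)→{1,2}; (4,6)→{4,6,8}; (5,3)→{3,6}; (8,4)→{4}. Safe: 5, 7. Place at column 5.
Row 3: attacked by (1,1)→{1,3}; (2,5)→{4,5,6}; (4,6)→{5,6,7}; (5,3)→{1,3,5}; (8,4)→{4}. Safe: 2, 8. Place at column 8.
Row 6: attacked by (1,1)→{1,6}; (2,5)→{1,5}; (3,8)→{5,8}; (4,6)→{4,6,8}; (5,3)→{2,3,4}; (8,4)→{2,4,6}. Safe: 7. Place at column 7.
Row 7: attacked by (1,1)→{1,7}; (2,5)→{5}; (3,8)→{4,8}; (4,6)→{3,6}; (5,3)→{1,3,5}; (6,7)→{6,7,8}; (8,4)→{3,4,5}. Safe: 2. Place at column 2.
Columns [1, 5, 8, 6, 3, 7, 2, 4], r−c [0, -3, -5, -2, 2, -1, 5, 4], r+c [2, 7, 11, 10, 8, 13, 9, 12] are all distinct, so no two queens attack.

(1,1) (2,5) (3,8) (4,6) (5,3) (6,7) (7,2) (8,4)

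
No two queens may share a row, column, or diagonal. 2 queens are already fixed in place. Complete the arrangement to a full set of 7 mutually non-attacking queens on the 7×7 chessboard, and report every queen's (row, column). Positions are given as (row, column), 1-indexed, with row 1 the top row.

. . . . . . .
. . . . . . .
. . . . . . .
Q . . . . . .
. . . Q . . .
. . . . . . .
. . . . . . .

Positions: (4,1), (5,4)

Row 1: attacked by (4,1)→{1,4}; (5,4)→{4}. Safe: 2, 3, 5, 6, 7. Place at column 6.
Row 2: attacked by (1,6)→{5,6,7}; (4,1)→{1,3}; (5,4)→{1,4,7}. Safe: 2. Place at column 2.
Row 3: attacked by (1,6)→{4,6}; (2,2)→{1,2,3}; (4,1)→{1,2}; (5,4)→{2,4,6}. Safe: 5, 7. Place at column 5.
Row 6: attacked by (1,6)→{1,6}; (2,2)→{2,6}; (3,5)→{2,5}; (4,1)→{1,3}; (5,4)→{3,4,5}. Safe: 7. Place at column 7.
Row 7: attacked by (1,6)→{6}; (2,2)→{2,7}; (3,5)→{1,5}; (4,1)→{1,4}; (5,4)→{2,4,6}; (6,7)→{6,7}. Safe: 3. Place at column 3.
Columns [6, 2, 5, 1, 4, 7, 3], r−c [-5, 0, -2, 3, 1, -1, 4], r+c [7, 4, 8, 5, 9, 13, 10] are all distinct, so no two queens attack.

(1,6) (2,2) (3,5) (4,1) (5,4) (6,7) (7,3)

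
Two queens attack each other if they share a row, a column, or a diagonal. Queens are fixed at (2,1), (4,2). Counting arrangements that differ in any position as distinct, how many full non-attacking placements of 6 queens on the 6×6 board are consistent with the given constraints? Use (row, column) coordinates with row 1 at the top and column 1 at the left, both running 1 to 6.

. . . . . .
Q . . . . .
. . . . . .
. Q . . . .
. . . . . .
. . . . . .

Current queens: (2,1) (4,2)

Branch on row 1: col 3 → 0; col 4 → 1; col 6 → 0.
Sum: 0 + 1 + 0 = 1.

1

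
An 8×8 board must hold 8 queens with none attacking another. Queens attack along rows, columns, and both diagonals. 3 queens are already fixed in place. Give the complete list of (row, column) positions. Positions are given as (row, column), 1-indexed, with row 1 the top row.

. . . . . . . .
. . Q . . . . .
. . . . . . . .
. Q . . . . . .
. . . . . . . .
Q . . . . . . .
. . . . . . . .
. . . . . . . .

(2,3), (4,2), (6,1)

Row 1: attacked by (2,3)→{2,3,4}; (4,2)→{2,5}; (6,1)→{1,6}. Safe: 7, 8. Place at column 7.
Row 3: attacked by (1,7)→{5,7}; (2,3)→{2,3,4}; (4,2)→{1,2,3}; (6,1)→{1,4}. Safe: 6, 8. Place at column 8.
Row 5: attacked by (1,7)→{3,7}; (2,3)→{3,6}; (3,8)→{6,8}; (4,2)→{1,2,3}; (6,1)→{1,2}. Safe: 4, 5. Place at column 5.
Row 7: attacked by (1,7)→{1,7}; (2,3)→{3,8}; (3,8)→{4,8}; (4,2)→{2,5}; (5,5)→{3,5,7}; (6,1)→{1,2}. Safe: 6. Place at column 6.
Row 8: attacked by (1,7)→{7}; (2,3)→{3}; (3,8)→{3,8}; (4,2)→{2,6}; (5,5)→{2,5,8}; (6,1)→{1,3}; (7,6)→{5,6,7}. Safe: 4. Place at column 4.
Columns [7, 3, 8, 2, 5, 1, 6, 4], r−c [-6, -1, -5, 2, 0, 5, 1, 4], r+c [8, 5, 11, 6, 10, 7, 13, 12] are all distinct, so no two queens attack.

(1,7) (2,3) (3,8) (4,2) (5,5) (6,1) (7,6) (8,4)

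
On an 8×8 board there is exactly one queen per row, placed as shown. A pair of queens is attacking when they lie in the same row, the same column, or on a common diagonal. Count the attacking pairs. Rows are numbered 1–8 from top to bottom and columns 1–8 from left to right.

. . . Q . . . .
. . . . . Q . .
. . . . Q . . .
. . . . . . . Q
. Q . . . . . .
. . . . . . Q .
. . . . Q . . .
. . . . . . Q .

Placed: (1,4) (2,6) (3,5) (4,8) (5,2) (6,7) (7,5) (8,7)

5

Same column: (3,5)–(7,5) (column 5); (6,7)–(8,7) (column 7).
Same diagonal: (2,6)–(3,5) (|2−3| = |6−5| = 1); (2,6)–(4,8) (|2−4| = |6−8| = 2); (4,8)–(7,5) (|4−7| = |8−5| = 3).
Total attacking pairs: 5.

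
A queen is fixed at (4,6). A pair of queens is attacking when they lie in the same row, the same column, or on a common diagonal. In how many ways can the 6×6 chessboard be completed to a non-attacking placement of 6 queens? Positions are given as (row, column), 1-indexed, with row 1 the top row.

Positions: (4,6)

1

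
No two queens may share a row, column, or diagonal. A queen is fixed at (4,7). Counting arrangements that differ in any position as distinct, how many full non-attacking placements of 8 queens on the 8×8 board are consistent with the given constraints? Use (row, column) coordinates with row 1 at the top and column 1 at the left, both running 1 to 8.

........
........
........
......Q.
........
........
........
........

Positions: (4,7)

8

Branch on row 1: col 1 → 0; col 2 → 1; col 3 → 3; col 5 → 2; col 6 → 2; col 8 → 0.
Sum: 0 + 1 + 3 + 2 + 2 + 0 = 8.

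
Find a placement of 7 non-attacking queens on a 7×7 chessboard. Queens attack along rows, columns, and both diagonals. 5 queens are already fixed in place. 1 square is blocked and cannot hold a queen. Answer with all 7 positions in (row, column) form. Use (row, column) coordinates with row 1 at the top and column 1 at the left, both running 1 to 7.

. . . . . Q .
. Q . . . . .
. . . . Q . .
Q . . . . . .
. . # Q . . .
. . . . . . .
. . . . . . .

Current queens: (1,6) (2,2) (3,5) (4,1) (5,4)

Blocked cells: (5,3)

Row 6: attacked by (1,6)→{1,6}; (2,2)→{2,6}; (3,5)→{2,5}; (4,1)→{1,3}; (5,4)→{3,4,5}. Safe: 7. Place at column 7.
Row 7: attacked by (1,6)→{6}; (2,2)→{2,7}; (3,5)→{1,5}; (4,1)→{1,4}; (5,4)→{2,4,6}; (6,7)→{6,7}. Safe: 3. Place at column 3.
Columns [6, 2, 5, 1, 4, 7, 3], r−c [-5, 0, -2, 3, 1, -1, 4], r+c [7, 4, 8, 5, 9, 13, 10] are all distinct, so no two queens attack.

(1,6) (2,2) (3,5) (4,1) (5,4) (6,7) (7,3)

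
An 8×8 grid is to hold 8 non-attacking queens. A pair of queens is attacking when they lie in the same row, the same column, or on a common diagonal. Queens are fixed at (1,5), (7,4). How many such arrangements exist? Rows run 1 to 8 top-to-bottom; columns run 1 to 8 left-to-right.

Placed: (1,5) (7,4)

Branch on row 2: col 1 → 0; col 2 → 0; col 3 → 1; col 7 → 2; col 8 → 0.
Sum: 0 + 0 + 1 + 2 + 0 = 3.

3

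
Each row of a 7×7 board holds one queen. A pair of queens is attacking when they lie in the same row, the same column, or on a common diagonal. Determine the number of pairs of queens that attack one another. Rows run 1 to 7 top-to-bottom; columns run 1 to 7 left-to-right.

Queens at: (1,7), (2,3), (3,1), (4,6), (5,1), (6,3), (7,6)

3

Same column: (2,3)–(6,3) (column 3); (3,1)–(5,1) (column 1); (4,6)–(7,6) (column 6).
Total attacking pairs: 3.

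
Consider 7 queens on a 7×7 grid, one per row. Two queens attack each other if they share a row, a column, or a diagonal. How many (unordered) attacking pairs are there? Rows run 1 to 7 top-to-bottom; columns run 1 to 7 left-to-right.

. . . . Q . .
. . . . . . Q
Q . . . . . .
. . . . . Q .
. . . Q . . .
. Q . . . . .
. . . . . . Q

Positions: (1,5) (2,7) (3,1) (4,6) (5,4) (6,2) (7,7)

Same column: (2,7)–(7,7) (column 7).
Same diagonal: (2,7)–(5,4) (|2−5| = |7−4| = 3).
Total attacking pairs: 2.

2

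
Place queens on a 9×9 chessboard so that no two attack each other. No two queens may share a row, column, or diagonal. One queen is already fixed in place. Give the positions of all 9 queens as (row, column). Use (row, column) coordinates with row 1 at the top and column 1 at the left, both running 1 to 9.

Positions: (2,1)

(1,3) (2,1) (3,9) (4,7) (5,5) (6,2) (7,8) (8,6) (9,4)

Row 1: attacked by (2,1)→{1,2}. Safe: 3, 4, 5, 6, 7, 8, 9. Place at column 3.
Row 3: attacked by (1,3)→{1,3,5}; (2,1)→{1,2}. Safe: 4, 6, 7, 8, 9. Place at column 9.
Row 4: attacked by (1,3)→{3,6}; (2,1)→{1,3}; (3,9)→{8,9}. Safe: 2, 4, 5, 7. Place at column 7.
Row 5: attacked by (1,3)→{3,7}; (2,1)→{1,4}; (3,9)→{7,9}; (4,7)→{6,7,8}. Safe: 2, 5. Place at column 5.
Row 6: attacked by (1,3)→{3,8}; (2,1)→{1,5}; (3,9)→{6,9}; (4,7)→{5,7,9}; (5,5)→{4,5,6}. Safe: 2. Place at column 2.
Row 7: attacked by (1,3)→{3,9}; (2,1)→{1,6}; (3,9)→{5,9}; (4,7)→{4,7}; (5,5)→{3,5,7}; (6,2)→{1,2,3}. Safe: 8. Place at column 8.
Row 8: attacked by (1,3)→{3}; (2,1)→{1,7}; (3,9)→{4,9}; (4,7)→{3,7}; (5,5)→{2,5,8}; (6,2)→{2,4}; (7,8)→{7,8,9}. Safe: 6. Place at column 6.
Row 9: attacked by (1,3)→{3}; (2,1)→{1,8}; (3,9)→{3,9}; (4,7)→{2,7}; (5,5)→{1,5,9}; (6,2)→{2,5}; (7,8)→{6,8}; (8,6)→{5,6,7}. Safe: 4. Place at column 4.
Columns [3, 1, 9, 7, 5, 2, 8, 6, 4], r−c [-2, 1, -6, -3, 0, 4, -1, 2, 5], r+c [4, 3, 12, 11, 10, 8, 15, 14, 13] are all distinct, so no two queens attack.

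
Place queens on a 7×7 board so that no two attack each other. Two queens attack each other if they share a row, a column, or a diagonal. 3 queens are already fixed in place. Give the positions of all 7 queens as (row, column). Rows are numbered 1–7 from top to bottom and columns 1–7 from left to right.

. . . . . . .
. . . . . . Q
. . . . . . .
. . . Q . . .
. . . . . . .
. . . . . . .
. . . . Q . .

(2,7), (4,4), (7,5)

(1,3) (2,7) (3,2) (4,4) (5,6) (6,1) (7,5)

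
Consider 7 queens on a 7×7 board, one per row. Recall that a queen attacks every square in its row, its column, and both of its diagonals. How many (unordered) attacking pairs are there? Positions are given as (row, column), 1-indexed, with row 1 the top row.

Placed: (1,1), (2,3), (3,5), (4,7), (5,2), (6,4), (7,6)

All columns are distinct and no two queens satisfy |Δrow| = |Δcol|, so no pair attacks.

0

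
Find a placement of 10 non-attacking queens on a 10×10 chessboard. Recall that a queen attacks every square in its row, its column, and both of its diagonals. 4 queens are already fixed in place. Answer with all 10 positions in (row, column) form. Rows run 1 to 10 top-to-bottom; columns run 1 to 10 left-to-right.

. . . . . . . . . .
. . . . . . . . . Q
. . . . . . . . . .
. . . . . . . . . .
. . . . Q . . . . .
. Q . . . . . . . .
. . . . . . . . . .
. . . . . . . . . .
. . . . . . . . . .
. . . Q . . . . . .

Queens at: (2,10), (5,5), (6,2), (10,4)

(1,3) (2,10) (3,8) (4,1) (5,5) (6,2) (7,6) (8,9) (9,7) (10,4)

Row 1: attacked by (2,10)→{9,10}; (5,5)→{1,5,9}; (6,2)→{2,7}; (10,4)→{4}. Safe: 3, 6, 8. Place at column 3.
Row 3: attacked by (1,3)→{1,3,5}; (2,10)→{9,10}; (5,5)→{3,5,7}; (6,2)→{2,5}; (10,4)→{4}. Safe: 6, 8. Place at column 8.
Row 4: attacked by (1,3)→{3,6}; (2,10)→{8,10}; (3,8)→{7,8,9}; (5,5)→{4,5,6}; (6,2)→{2,4}; (10,4)→{4,10}. Safe: 1. Place at column 1.
Row 7: attacked by (1,3)→{3,9}; (2,10)→{5,10}; (3,8)→{4,8}; (4,1)→{1,4}; (5,5)→{3,5,7}; (6,2)→{1,2,3}; (10,4)→{1,4,7}. Safe: 6. Place at column 6.
Row 8: attacked by (1,3)→{3,10}; (2,10)→{4,10}; (3,8)→{3,8}; (4,1)→{1,5}; (5,5)→{2,5,8}; (6,2)→{2,4}; (7,6)→{5,6,7}; (10,4)→{2,4,6}. Safe: 9. Place at column 9.
Row 9: attacked by (1,3)→{3}; (2,10)→{3,10}; (3,8)→{2,8}; (4,1)→{1,6}; (5,5)→{1,5,9}; (6,2)→{2,5}; (7,6)→{4,6,8}; (8,9)→{8,9,10}; (10,4)→{3,4,5}. Safe: 7. Place at column 7.
Columns [3, 10, 8, 1, 5, 2, 6, 9, 7, 4], r−c [-2, -8, -5, 3, 0, 4, 1, -1, 2, 6], r+c [4, 12, 11, 5, 10, 8, 13, 17, 16, 14] are all distinct, so no two queens attack.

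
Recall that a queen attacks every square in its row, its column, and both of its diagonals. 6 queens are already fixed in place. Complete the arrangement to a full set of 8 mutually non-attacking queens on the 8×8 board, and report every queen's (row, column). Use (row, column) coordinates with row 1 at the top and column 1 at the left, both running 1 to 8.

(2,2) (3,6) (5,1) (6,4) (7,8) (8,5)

Row 1: attacked by (2,2)→{1,2,3}; (3,6)→{4,6,8}; (5,1)→{1,5}; (6,4)→{4}; (7,8)→{2,8}; (8,5)→{5}. Safe: 7. Place at column 7.
Row 4: attacked by (1,7)→{4,7}; (2,2)→{2,4}; (3,6)→{5,6,7}; (5,1)→{1,2}; (6,4)→{2,4,6}; (7,8)→{5,8}; (8,5)→{1,5}. Safe: 3. Place at column 3.
Columns [7, 2, 6, 3, 1, 4, 8, 5], r−c [-6, 0, -3, 1, 4, 2, -1, 3], r+c [8, 4, 9, 7, 6, 10, 15, 13] are all distinct, so no two queens attack.

(1,7) (2,2) (3,6) (4,3) (5,1) (6,4) (7,8) (8,5)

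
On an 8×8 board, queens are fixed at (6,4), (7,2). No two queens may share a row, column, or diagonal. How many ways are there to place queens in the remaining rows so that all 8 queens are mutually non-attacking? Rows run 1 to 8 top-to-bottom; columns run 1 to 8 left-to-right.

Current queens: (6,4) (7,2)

4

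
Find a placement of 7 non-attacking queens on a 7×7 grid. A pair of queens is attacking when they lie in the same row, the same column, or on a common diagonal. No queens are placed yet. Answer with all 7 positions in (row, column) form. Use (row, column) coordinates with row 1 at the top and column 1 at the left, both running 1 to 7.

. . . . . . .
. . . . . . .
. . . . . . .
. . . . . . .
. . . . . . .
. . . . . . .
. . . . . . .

Row 1: Safe: 1, 2, 3, 4, 5, 6, 7. Place at column 1.
Row 2: attacked by (1,1)→{1,2}. Safe: 3, 4, 5, 6, 7. Place at column 4.
Row 3: attacked by (1,1)→{1,3}; (2,4)→{3,4,5}. Safe: 2, 6, 7. Place at column 7.
Row 4: attacked by (1,1)→{1,4}; (2,4)→{2,4,6}; (3,7)→{6,7}. Safe: 3, 5. Place at column 3.
Row 5: attacked by (1,1)→{1,5}; (2,4)→{1,4,7}; (3,7)→{5,7}; (4,3)→{2,3,4}. Safe: 6. Place at column 6.
Row 6: attacked by (1,1)→{1,6}; (2,4)→{4}; (3,7)→{4,7}; (4,3)→{1,3,5}; (5,6)→{5,6,7}. Safe: 2. Place at column 2.
Row 7: attacked by (1,1)→{1,7}; (2,4)→{4}; (3,7)→{3,7}; (4,3)→{3,6}; (5,6)→{4,6}; (6,2)→{1,2,3}. Safe: 5. Place at column 5.
Columns [1, 4, 7, 3, 6, 2, 5], r−c [0, -2, -4, 1, -1, 4, 2], r+c [2, 6, 10, 7, 11, 8, 12] are all distinct, so no two queens attack.

(1,1) (2,4) (3,7) (4,3) (5,6) (6,2) (7,5)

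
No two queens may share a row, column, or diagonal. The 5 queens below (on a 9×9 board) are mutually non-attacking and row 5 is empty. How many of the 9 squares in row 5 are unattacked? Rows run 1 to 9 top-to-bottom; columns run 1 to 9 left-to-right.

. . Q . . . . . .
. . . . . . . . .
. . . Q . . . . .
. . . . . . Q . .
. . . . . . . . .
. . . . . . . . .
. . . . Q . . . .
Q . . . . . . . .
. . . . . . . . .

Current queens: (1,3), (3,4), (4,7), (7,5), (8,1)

1

(1,3) attacks row 5 at column 3 and diagonals 7.
(3,4) attacks row 5 at column 4 and diagonals 2, 6.
(4,7) attacks row 5 at column 7 and diagonals 6, 8.
(7,5) attacks row 5 at column 5 and diagonals 3, 7.
(8,1) attacks row 5 at column 1 and diagonals 4.
Attacked columns: {1, 2, 3, 4, 5, 6, 7, 8}. Safe: {9}.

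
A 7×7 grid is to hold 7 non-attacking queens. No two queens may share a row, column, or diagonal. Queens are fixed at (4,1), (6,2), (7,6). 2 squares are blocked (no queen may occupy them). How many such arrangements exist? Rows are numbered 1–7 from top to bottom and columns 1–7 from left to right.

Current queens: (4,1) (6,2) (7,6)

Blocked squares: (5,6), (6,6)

1

Branch on row 1: col 3 → 1; col 5 → 0.
Sum: 1 + 0 = 1.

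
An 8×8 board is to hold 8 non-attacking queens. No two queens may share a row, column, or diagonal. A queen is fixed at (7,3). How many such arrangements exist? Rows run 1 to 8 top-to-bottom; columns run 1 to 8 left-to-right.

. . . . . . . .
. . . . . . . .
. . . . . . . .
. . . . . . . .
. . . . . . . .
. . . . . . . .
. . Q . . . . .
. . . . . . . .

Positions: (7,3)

Branch on row 1: col 1 → 0; col 2 → 1; col 4 → 6; col 5 → 3; col 6 → 0; col 7 → 3; col 8 → 1.
Sum: 0 + 1 + 6 + 3 + 0 + 3 + 1 = 14.

14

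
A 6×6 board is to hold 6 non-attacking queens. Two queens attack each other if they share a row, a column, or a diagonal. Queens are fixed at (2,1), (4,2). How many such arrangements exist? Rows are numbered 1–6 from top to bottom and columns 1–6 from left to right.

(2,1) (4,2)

Branch on row 1: col 3 → 0; col 4 → 1; col 6 → 0.
Sum: 0 + 1 + 0 = 1.

1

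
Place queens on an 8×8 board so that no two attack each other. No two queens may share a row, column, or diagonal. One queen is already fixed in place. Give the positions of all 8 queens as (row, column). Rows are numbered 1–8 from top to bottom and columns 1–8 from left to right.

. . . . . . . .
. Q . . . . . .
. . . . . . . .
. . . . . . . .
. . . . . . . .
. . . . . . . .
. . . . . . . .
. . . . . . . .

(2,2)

Row 1: attacked by (2,2)→{1,2,3}. Safe: 4, 5, 6, 7, 8. Place at column 5.
Row 3: attacked by (1,5)→{3,5,7}; (2,2)→{1,2,3}. Safe: 4, 6, 8. Place at column 8.
Row 4: attacked by (1,5)→{2,5,8}; (2,2)→{2,4}; (3,8)→{7,8}. Safe: 1, 3, 6. Place at column 1.
Row 5: attacked by (1,5)→{1,5}; (2,2)→{2,5}; (3,8)→{6,8}; (4,1)→{1,2}. Safe: 3, 4, 7. Place at column 4.
Row 6: attacked by (1,5)→{5}; (2,2)→{2,6}; (3,8)→{5,8}; (4,1)→{1,3}; (5,4)→{3,4,5}. Safe: 7. Place at column 7.
Row 7: attacked by (1,5)→{5}; (2,2)→{2,7}; (3,8)→{4,8}; (4,1)→{1,4}; (5,4)→{2,4,6}; (6,7)→{6,7,8}. Safe: 3. Place at column 3.
Row 8: attacked by (1,5)→{5}; (2,2)→{2,8}; (3,8)→{3,8}; (4,1)→{1,5}; (5,4)→{1,4,7}; (6,7)→{5,7}; (7,3)→{2,3,4}. Safe: 6. Place at column 6.
Columns [5, 2, 8, 1, 4, 7, 3, 6], r−c [-4, 0, -5, 3, 1, -1, 4, 2], r+c [6, 4, 11, 5, 9, 13, 10, 14] are all distinct, so no two queens attack.

(1,5) (2,2) (3,8) (4,1) (5,4) (6,7) (7,3) (8,6)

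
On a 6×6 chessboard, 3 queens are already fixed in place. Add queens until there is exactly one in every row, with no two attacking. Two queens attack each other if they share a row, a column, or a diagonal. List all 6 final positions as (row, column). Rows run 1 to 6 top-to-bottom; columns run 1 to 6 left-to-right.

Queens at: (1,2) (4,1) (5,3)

Row 2: attacked by (1,2)→{1,2,3}; (4,1)→{1,3}; (5,3)→{3,6}. Safe: 4, 5. Place at column 4.
Row 3: attacked by (1,2)→{2,4}; (2,4)→{3,4,5}; (4,1)→{1,2}; (5,3)→{1,3,5}. Safe: 6. Place at column 6.
Row 6: attacked by (1,2)→{2}; (2,4)→{4}; (3,6)→{3,6}; (4,1)→{1,3}; (5,3)→{2,3,4}. Safe: 5. Place at column 5.
Columns [2, 4, 6, 1, 3, 5], r−c [-1, -2, -3, 3, 2, 1], r+c [3, 6, 9, 5, 8, 11] are all distinct, so no two queens attack.

(1,2) (2,4) (3,6) (4,1) (5,3) (6,5)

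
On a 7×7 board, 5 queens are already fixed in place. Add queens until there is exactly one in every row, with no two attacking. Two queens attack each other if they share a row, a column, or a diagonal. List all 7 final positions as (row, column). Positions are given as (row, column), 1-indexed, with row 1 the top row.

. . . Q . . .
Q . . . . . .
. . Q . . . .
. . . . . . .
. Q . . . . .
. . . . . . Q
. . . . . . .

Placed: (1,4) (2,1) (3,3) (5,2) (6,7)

(1,4) (2,1) (3,3) (4,6) (5,2) (6,7) (7,5)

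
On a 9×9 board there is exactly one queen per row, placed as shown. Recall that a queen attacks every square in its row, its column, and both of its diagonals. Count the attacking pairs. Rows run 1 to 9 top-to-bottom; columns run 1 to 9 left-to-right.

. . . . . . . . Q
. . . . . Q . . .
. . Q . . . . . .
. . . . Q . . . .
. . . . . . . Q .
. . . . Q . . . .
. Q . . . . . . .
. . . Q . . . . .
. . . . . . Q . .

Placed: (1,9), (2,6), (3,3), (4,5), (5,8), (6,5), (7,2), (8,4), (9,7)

Same column: (4,5)–(6,5) (column 5).
Same diagonal: (4,5)–(7,2) (|4−7| = |5−2| = 3).
Total attacking pairs: 2.

2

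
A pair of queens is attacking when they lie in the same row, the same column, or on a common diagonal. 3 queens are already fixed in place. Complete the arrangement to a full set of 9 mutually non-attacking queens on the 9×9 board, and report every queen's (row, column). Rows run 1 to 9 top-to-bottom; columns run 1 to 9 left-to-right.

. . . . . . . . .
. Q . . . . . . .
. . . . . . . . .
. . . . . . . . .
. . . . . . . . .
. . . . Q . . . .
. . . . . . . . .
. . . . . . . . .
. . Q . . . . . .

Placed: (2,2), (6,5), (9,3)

(1,7) (2,2) (3,4) (4,1) (5,8) (6,5) (7,9) (8,6) (9,3)

Row 1: attacked by (2,2)→{1,2,3}; (6,5)→{5}; (9,3)→{3}. Safe: 4, 6, 7, 8, 9. Place at column 7.
Row 3: attacked by (1,7)→{5,7,9}; (2,2)→{1,2,3}; (6,5)→{2,5,8}; (9,3)→{3,9}. Safe: 4, 6. Place at column 4.
Row 4: attacked by (1,7)→{4,7}; (2,2)→{2,4}; (3,4)→{3,4,5}; (6,5)→{3,5,7}; (9,3)→{3,8}. Safe: 1, 6, 9. Place at column 1.
Row 5: attacked by (1,7)→{3,7}; (2,2)→{2,5}; (3,4)→{2,4,6}; (4,1)→{1,2}; (6,5)→{4,5,6}; (9,3)→{3,7}. Safe: 8, 9. Place at column 8.
Row 7: attacked by (1,7)→{1,7}; (2,2)→{2,7}; (3,4)→{4,8}; (4,1)→{1,4}; (5,8)→{6,8}; (6,5)→{4,5,6}; (9,3)→{1,3,5}. Safe: 9. Place at column 9.
Row 8: attacked by (1,7)→{7}; (2,2)→{2,8}; (3,4)→{4,9}; (4,1)→{1,5}; (5,8)→{5,8}; (6,5)→{3,5,7}; (7,9)→{8,9}; (9,3)→{2,3,4}. Safe: 6. Place at column 6.
Columns [7, 2, 4, 1, 8, 5, 9, 6, 3], r−c [-6, 0, -1, 3, -3, 1, -2, 2, 6], r+c [8, 4, 7, 5, 13, 11, 16, 14, 12] are all distinct, so no two queens attack.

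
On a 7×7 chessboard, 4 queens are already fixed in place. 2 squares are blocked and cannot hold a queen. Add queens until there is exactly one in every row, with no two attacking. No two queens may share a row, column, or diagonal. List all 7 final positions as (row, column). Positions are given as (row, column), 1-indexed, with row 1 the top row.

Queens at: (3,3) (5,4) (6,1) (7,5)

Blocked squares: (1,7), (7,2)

Row 1: attacked by (3,3)→{1,3,5}; (5,4)→{4}; (6,1)→{1,6}; (7,5)→{5}. Blocked: 7. Safe: 2. Place at column 2.
Row 2: attacked by (1,2)→{1,2,3}; (3,3)→{2,3,4}; (5,4)→{1,4,7}; (6,1)→{1,5}; (7,5)→{5}. Safe: 6. Place at column 6.
Row 4: attacked by (1,2)→{2,5}; (2,6)→{4,6}; (3,3)→{2,3,4}; (5,4)→{3,4,5}; (6,1)→{1,3}; (7,5)→{2,5}. Safe: 7. Place at column 7.
Columns [2, 6, 3, 7, 4, 1, 5], r−c [-1, -4, 0, -3, 1, 5, 2], r+c [3, 8, 6, 11, 9, 7, 12] are all distinct, so no two queens attack.

(1,2) (2,6) (3,3) (4,7) (5,4) (6,1) (7,5)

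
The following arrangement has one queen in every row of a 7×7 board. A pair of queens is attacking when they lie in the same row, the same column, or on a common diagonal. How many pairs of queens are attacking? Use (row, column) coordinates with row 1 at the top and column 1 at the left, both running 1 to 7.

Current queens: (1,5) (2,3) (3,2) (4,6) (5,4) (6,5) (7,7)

Same column: (1,5)–(6,5) (column 5).
Same diagonal: (2,3)–(3,2) (|2−3| = |3−2| = 1); (3,2)–(5,4) (|3−5| = |2−4| = 2); (3,2)–(6,5) (|3−6| = |2−5| = 3); (5,4)–(6,5) (|5−6| = |4−5| = 1).
Total attacking pairs: 5.

5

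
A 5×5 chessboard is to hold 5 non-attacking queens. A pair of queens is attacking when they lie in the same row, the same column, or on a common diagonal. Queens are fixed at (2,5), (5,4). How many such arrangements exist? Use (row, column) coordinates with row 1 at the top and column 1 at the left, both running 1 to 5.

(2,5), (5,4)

Branch on row 1: col 1 → 0; col 2 → 1; col 3 → 0.
Sum: 0 + 1 + 0 = 1.

1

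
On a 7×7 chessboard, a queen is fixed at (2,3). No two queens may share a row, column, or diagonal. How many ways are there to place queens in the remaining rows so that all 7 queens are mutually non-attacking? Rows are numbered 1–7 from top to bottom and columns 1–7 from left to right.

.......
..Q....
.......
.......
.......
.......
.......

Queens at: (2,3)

6

Branch on row 1: col 1 → 1; col 5 → 1; col 6 → 3; col 7 → 1.
Sum: 1 + 1 + 3 + 1 = 6.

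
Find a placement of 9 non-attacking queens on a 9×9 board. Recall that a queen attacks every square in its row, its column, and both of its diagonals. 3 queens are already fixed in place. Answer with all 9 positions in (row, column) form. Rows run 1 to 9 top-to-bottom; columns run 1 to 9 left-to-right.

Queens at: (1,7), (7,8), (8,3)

(1,7) (2,1) (3,6) (4,9) (5,2) (6,4) (7,8) (8,3) (9,5)

Row 2: attacked by (1,7)→{6,7,8}; (7,8)→{3,8}; (8,3)→{3,9}. Safe: 1, 2, 4, 5. Place at column 1.
Row 3: attacked by (1,7)→{5,7,9}; (2,1)→{1,2}; (7,8)→{4,8}; (8,3)→{3,8}. Safe: 6. Place at column 6.
Row 4: attacked by (1,7)→{4,7}; (2,1)→{1,3}; (3,6)→{5,6,7}; (7,8)→{5,8}; (8,3)→{3,7}. Safe: 2, 9. Place at column 9.
Row 5: attacked by (1,7)→{3,7}; (2,1)→{1,4}; (3,6)→{4,6,8}; (4,9)→{8,9}; (7,8)→{6,8}; (8,3)→{3,6}. Safe: 2, 5. Place at column 2.
Row 6: attacked by (1,7)→{2,7}; (2,1)→{1,5}; (3,6)→{3,6,9}; (4,9)→{7,9}; (5,2)→{1,2,3}; (7,8)→{7,8,9}; (8,3)→{1,3,5}. Safe: 4. Place at column 4.
Row 9: attacked by (1,7)→{7}; (2,1)→{1,8}; (3,6)→{6}; (4,9)→{4,9}; (5,2)→{2,6}; (6,4)→{1,4,7}; (7,8)→{6,8}; (8,3)→{2,3,4}. Safe: 5. Place at column 5.
Columns [7, 1, 6, 9, 2, 4, 8, 3, 5], r−c [-6, 1, -3, -5, 3, 2, -1, 5, 4], r+c [8, 3, 9, 13, 7, 10, 15, 11, 14] are all distinct, so no two queens attack.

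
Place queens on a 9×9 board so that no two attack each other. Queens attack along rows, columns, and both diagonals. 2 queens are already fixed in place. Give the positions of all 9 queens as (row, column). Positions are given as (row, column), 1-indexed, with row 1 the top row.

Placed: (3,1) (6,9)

(1,8) (2,3) (3,1) (4,4) (5,7) (6,9) (7,6) (8,2) (9,5)

Row 1: attacked by (3,1)→{1,3}; (6,9)→{4,9}. Safe: 2, 5, 6, 7, 8. Place at column 8.
Row 2: attacked by (1,8)→{7,8,9}; (3,1)→{1,2}; (6,9)→{5,9}. Safe: 3, 4, 6. Place at column 3.
Row 4: attacked by (1,8)→{5,8}; (2,3)→{1,3,5}; (3,1)→{1,2}; (6,9)→{7,9}. Safe: 4, 6. Place at column 4.
Row 5: attacked by (1,8)→{4,8}; (2,3)→{3,6}; (3,1)→{1,3}; (4,4)→{3,4,5}; (6,9)→{8,9}. Safe: 2, 7. Place at column 7.
Row 7: attacked by (1,8)→{2,8}; (2,3)→{3,8}; (3,1)→{1,5}; (4,4)→{1,4,7}; (5,7)→{5,7,9}; (6,9)→{8,9}. Safe: 6. Place at column 6.
Row 8: attacked by (1,8)→{1,8}; (2,3)→{3,9}; (3,1)→{1,6}; (4,4)→{4,8}; (5,7)→{4,7}; (6,9)→{7,9}; (7,6)→{5,6,7}. Safe: 2. Place at column 2.
Row 9: attacked by (1,8)→{8}; (2,3)→{3}; (3,1)→{1,7}; (4,4)→{4,9}; (5,7)→{3,7}; (6,9)→{6,9}; (7,6)→{4,6,8}; (8,2)→{1,2,3}. Safe: 5. Place at column 5.
Columns [8, 3, 1, 4, 7, 9, 6, 2, 5], r−c [-7, -1, 2, 0, -2, -3, 1, 6, 4], r+c [9, 5, 4, 8, 12, 15, 13, 10, 14] are all distinct, so no two queens attack.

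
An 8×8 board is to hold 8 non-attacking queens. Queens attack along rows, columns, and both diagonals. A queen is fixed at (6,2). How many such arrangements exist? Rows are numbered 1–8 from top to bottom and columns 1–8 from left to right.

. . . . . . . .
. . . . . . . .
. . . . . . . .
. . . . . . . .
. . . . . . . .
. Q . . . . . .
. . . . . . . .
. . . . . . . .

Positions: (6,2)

Branch on row 1: col 1 → 1; col 3 → 2; col 4 → 3; col 5 → 3; col 6 → 4; col 8 → 1.
Sum: 1 + 2 + 3 + 3 + 4 + 1 = 14.

14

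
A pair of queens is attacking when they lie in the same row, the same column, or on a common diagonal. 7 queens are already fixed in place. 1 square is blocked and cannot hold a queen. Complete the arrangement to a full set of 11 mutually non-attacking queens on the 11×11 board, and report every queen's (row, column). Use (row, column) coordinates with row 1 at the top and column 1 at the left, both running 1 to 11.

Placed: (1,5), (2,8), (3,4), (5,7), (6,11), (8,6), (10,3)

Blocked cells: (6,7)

(1,5) (2,8) (3,4) (4,1) (5,7) (6,11) (7,2) (8,6) (9,9) (10,3) (11,10)

Row 4: attacked by (1,5)→{2,5,8}; (2,8)→{6,8,10}; (3,4)→{3,4,5}; (5,7)→{6,7,8}; (6,11)→{9,11}; (8,6)→{2,6,10}; (10,3)→{3,9}. Safe: 1. Place at column 1.
Row 7: attacked by (1,5)→{5,11}; (2,8)→{3,8}; (3,4)→{4,8}; (4,1)→{1,4}; (5,7)→{5,7,9}; (6,11)→{10,11}; (8,6)→{5,6,7}; (10,3)→{3,6}. Safe: 2. Place at column 2.
Row 9: attacked by (1,5)→{5}; (2,8)→{1,8}; (3,4)→{4,10}; (4,1)→{1,6}; (5,7)→{3,7,11}; (6,11)→{8,11}; (7,2)→{2,4}; (8,6)→{5,6,7}; (10,3)→{2,3,4}. Safe: 9. Place at column 9.
Row 11: attacked by (1,5)→{5}; (2,8)→{8}; (3,4)→{4}; (4,1)→{1,8}; (5,7)→{1,7}; (6,11)→{6,11}; (7,2)→{2,6}; (8,6)→{3,6,9}; (9,9)→{7,9,11}; (10,3)→{2,3,4}. Safe: 10. Place at column 10.
Columns [5, 8, 4, 1, 7, 11, 2, 6, 9, 3, 10], r−c [-4, -6, -1, 3, -2, -5, 5, 2, 0, 7, 1], r+c [6, 10, 7, 5, 12, 17, 9, 14, 18, 13, 21] are all distinct, so no two queens attack.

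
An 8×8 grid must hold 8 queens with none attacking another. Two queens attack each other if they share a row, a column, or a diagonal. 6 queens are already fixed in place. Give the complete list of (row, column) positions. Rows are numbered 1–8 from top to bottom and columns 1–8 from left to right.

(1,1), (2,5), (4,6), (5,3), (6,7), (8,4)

(1,1) (2,5) (3,8) (4,6) (5,3) (6,7) (7,2) (8,4)

Row 3: attacked by (1,1)→{1,3}; (2,5)→{4,5,6}; (4,6)→{5,6,7}; (5,3)→{1,3,5}; (6,7)→{4,7}; (8,4)→{4}. Safe: 2, 8. Place at column 8.
Row 7: attacked by (1,1)→{1,7}; (2,5)→{5}; (3,8)→{4,8}; (4,6)→{3,6}; (5,3)→{1,3,5}; (6,7)→{6,7,8}; (8,4)→{3,4,5}. Safe: 2. Place at column 2.
Columns [1, 5, 8, 6, 3, 7, 2, 4], r−c [0, -3, -5, -2, 2, -1, 5, 4], r+c [2, 7, 11, 10, 8, 13, 9, 12] are all distinct, so no two queens attack.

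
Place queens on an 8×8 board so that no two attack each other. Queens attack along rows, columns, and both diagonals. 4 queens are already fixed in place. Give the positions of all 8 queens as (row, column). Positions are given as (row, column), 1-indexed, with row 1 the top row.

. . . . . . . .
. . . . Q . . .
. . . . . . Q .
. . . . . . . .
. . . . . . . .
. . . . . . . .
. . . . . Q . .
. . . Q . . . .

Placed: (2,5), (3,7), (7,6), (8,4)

(1,2) (2,5) (3,7) (4,1) (5,3) (6,8) (7,6) (8,4)

Row 1: attacked by (2,5)→{4,5,6}; (3,7)→{5,7}; (7,6)→{6}; (8,4)→{4}. Safe: 1, 2, 3, 8. Place at column 2.
Row 4: attacked by (1,2)→{2,5}; (2,5)→{3,5,7}; (3,7)→{6,7,8}; (7,6)→{3,6}; (8,4)→{4,8}. Safe: 1. Place at column 1.
Row 5: attacked by (1,2)→{2,6}; (2,5)→{2,5,8}; (3,7)→{5,7}; (4,1)→{1,2}; (7,6)→{4,6,8}; (8,4)→{1,4,7}. Safe: 3. Place at column 3.
Row 6: attacked by (1,2)→{2,7}; (2,5)→{1,5}; (3,7)→{4,7}; (4,1)→{1,3}; (5,3)→{2,3,4}; (7,6)→{5,6,7}; (8,4)→{2,4,6}. Safe: 8. Place at column 8.
Columns [2, 5, 7, 1, 3, 8, 6, 4], r−c [-1, -3, -4, 3, 2, -2, 1, 4], r+c [3, 7, 10, 5, 8, 14, 13, 12] are all distinct, so no two queens attack.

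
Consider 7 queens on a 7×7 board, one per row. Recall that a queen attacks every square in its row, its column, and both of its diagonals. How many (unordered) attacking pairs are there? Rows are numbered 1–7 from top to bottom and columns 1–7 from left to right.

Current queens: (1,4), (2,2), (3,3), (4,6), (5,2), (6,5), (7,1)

Same column: (2,2)–(5,2) (column 2).
Same diagonal: (2,2)–(3,3) (|2−3| = |2−3| = 1).
Total attacking pairs: 2.

2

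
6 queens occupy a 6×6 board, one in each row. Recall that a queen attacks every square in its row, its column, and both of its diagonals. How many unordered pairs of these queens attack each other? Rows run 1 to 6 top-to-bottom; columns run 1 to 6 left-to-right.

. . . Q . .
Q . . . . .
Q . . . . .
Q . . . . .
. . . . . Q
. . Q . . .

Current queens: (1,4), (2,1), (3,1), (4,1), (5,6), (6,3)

5

Same column: (2,1)–(3,1) (column 1); (2,1)–(4,1) (column 1); (3,1)–(4,1) (column 1).
Same diagonal: (1,4)–(4,1) (|1−4| = |4−1| = 3); (4,1)–(6,3) (|4−6| = |1−3| = 2).
Total attacking pairs: 5.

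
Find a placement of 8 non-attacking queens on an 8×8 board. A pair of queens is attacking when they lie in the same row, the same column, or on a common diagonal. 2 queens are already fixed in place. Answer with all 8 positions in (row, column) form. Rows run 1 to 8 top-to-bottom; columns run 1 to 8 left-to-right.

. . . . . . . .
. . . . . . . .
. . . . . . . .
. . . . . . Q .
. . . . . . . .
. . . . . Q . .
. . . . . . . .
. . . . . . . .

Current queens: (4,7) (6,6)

Row 1: attacked by (4,7)→{4,7}; (6,6)→{1,6}. Safe: 2, 3, 5, 8. Place at column 3.
Row 2: attacked by (1,3)→{2,3,4}; (4,7)→{5,7}; (6,6)→{2,6}. Safe: 1, 8. Place at column 8.
Row 3: attacked by (1,3)→{1,3,5}; (2,8)→{7,8}; (4,7)→{6,7,8}; (6,6)→{3,6}. Safe: 2, 4. Place at column 4.
Row 5: attacked by (1,3)→{3,7}; (2,8)→{5,8}; (3,4)→{2,4,6}; (4,7)→{6,7,8}; (6,6)→{5,6,7}. Safe: 1. Place at column 1.
Row 7: attacked by (1,3)→{3}; (2,8)→{3,8}; (3,4)→{4,8}; (4,7)→{4,7}; (5,1)→{1,3}; (6,6)→{5,6,7}. Safe: 2. Place at column 2.
Row 8: attacked by (1,3)→{3}; (2,8)→{2,8}; (3,4)→{4}; (4,7)→{3,7}; (5,1)→{1,4}; (6,6)→{4,6,8}; (7,2)→{1,2,3}. Safe: 5. Place at column 5.
Columns [3, 8, 4, 7, 1, 6, 2, 5], r−c [-2, -6, -1, -3, 4, 0, 5, 3], r+c [4, 10, 7, 11, 6, 12, 9, 13] are all distinct, so no two queens attack.

(1,3) (2,8) (3,4) (4,7) (5,1) (6,6) (7,2) (8,5)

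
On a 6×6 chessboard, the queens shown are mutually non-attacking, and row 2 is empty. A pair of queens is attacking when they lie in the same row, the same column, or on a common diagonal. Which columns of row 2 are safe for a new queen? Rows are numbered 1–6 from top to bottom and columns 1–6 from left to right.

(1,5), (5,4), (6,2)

(1,5) attacks row 2 at column 5 and diagonals 4, 6.
(5,4) attacks row 2 at column 4 and diagonals 1.
(6,2) attacks row 2 at column 2 and diagonals 6.
Attacked columns: {1, 2, 4, 5, 6}. Safe: {3}.

columns 3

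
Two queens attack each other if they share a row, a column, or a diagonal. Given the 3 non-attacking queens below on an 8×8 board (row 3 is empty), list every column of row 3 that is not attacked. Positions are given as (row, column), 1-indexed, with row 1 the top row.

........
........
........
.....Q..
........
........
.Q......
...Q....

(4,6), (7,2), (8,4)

(4,6) attacks row 3 at column 6 and diagonals 5, 7.
(7,2) attacks row 3 at column 2 and diagonals 6.
(8,4) attacks row 3 at column 4.
Attacked columns: {2, 4, 5, 6, 7}. Safe: {1, 3, 8}.

columns 1, 3, 8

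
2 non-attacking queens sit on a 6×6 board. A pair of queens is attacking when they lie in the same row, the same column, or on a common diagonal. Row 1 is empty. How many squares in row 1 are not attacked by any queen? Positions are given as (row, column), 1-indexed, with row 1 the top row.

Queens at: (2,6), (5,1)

3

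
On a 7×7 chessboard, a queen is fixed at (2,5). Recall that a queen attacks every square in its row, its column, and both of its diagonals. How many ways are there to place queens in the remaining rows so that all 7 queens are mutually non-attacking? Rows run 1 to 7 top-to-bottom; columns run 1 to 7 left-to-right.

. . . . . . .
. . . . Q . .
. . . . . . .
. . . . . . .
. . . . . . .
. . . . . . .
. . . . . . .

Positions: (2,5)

6

Branch on row 1: col 1 → 1; col 2 → 3; col 3 → 1; col 7 → 1.
Sum: 1 + 3 + 1 + 1 = 6.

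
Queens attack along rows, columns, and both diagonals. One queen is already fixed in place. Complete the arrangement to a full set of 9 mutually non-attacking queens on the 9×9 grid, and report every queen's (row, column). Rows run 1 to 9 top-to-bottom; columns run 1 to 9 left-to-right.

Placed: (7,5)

(1,3) (2,1) (3,8) (4,4) (5,9) (6,7) (7,5) (8,2) (9,6)

Row 1: attacked by (7,5)→{5}. Safe: 1, 2, 3, 4, 6, 7, 8, 9. Place at column 3.
Row 2: attacked by (1,3)→{2,3,4}; (7,5)→{5}. Safe: 1, 6, 7, 8, 9. Place at column 1.
Row 3: attacked by (1,3)→{1,3,5}; (2,1)→{1,2}; (7,5)→{1,5,9}. Safe: 4, 6, 7, 8. Place at column 8.
Row 4: attacked by (1,3)→{3,6}; (2,1)→{1,3}; (3,8)→{7,8,9}; (7,5)→{2,5,8}. Safe: 4. Place at column 4.
Row 5: attacked by (1,3)→{3,7}; (2,1)→{1,4}; (3,8)→{6,8}; (4,4)→{3,4,5}; (7,5)→{3,5,7}. Safe: 2, 9. Place at column 9.
Row 6: attacked by (1,3)→{3,8}; (2,1)→{1,5}; (3,8)→{5,8}; (4,4)→{2,4,6}; (5,9)→{8,9}; (7,5)→{4,5,6}. Safe: 7. Place at column 7.
Row 8: attacked by (1,3)→{3}; (2,1)→{1,7}; (3,8)→{3,8}; (4,4)→{4,8}; (5,9)→{6,9}; (6,7)→{5,7,9}; (7,5)→{4,5,6}. Safe: 2. Place at column 2.
Row 9: attacked by (1,3)→{3}; (2,1)→{1,8}; (3,8)→{2,8}; (4,4)→{4,9}; (5,9)→{5,9}; (6,7)→{4,7}; (7,5)→{3,5,7}; (8,2)→{1,2,3}. Safe: 6. Place at column 6.
Columns [3, 1, 8, 4, 9, 7, 5, 2, 6], r−c [-2, 1, -5, 0, -4, -1, 2, 6, 3], r+c [4, 3, 11, 8, 14, 13, 12, 10, 15] are all distinct, so no two queens attack.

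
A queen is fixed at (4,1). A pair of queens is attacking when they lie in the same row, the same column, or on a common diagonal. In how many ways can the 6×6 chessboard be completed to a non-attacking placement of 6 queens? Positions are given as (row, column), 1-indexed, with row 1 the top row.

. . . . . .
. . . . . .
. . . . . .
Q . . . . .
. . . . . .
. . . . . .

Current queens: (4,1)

Branch on row 1: col 2 → 1; col 3 → 0; col 5 → 0; col 6 → 0.
Sum: 1 + 0 + 0 + 0 = 1.

1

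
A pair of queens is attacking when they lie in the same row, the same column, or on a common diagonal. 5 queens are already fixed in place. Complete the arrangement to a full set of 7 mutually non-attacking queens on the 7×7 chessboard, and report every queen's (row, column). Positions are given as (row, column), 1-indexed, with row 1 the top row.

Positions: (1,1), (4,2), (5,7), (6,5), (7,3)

Row 2: attacked by (1,1)→{1,2}; (4,2)→{2,4}; (5,7)→{4,7}; (6,5)→{1,5}; (7,3)→{3}. Safe: 6. Place at column 6.
Row 3: attacked by (1,1)→{1,3}; (2,6)→{5,6,7}; (4,2)→{1,2,3}; (5,7)→{5,7}; (6,5)→{2,5}; (7,3)→{3,7}. Safe: 4. Place at column 4.
Columns [1, 6, 4, 2, 7, 5, 3], r−c [0, -4, -1, 2, -2, 1, 4], r+c [2, 8, 7, 6, 12, 11, 10] are all distinct, so no two queens attack.

(1,1) (2,6) (3,4) (4,2) (5,7) (6,5) (7,3)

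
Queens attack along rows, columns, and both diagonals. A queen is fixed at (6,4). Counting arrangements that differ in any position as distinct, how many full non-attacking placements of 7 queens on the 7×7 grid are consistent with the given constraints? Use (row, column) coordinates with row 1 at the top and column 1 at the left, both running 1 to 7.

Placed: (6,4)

Branch on row 1: col 1 → 1; col 2 → 1; col 3 → 1; col 5 → 1; col 6 → 1; col 7 → 1.
Sum: 1 + 1 + 1 + 1 + 1 + 1 = 6.

6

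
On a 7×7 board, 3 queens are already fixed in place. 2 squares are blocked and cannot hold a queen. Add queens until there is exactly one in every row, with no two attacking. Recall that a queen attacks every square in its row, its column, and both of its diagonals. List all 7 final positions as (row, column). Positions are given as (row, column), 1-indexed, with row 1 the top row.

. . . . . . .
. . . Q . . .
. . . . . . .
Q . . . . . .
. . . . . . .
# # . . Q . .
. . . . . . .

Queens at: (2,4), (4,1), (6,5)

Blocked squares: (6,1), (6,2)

(1,6) (2,4) (3,7) (4,1) (5,3) (6,5) (7,2)

Row 1: attacked by (2,4)→{3,4,5}; (4,1)→{1,4}; (6,5)→{5}. Safe: 2, 6, 7. Place at column 6.
Row 3: attacked by (1,6)→{4,6}; (2,4)→{3,4,5}; (4,1)→{1,2}; (6,5)→{2,5}. Safe: 7. Place at column 7.
Row 5: attacked by (1,6)→{2,6}; (2,4)→{1,4,7}; (3,7)→{5,7}; (4,1)→{1,2}; (6,5)→{4,5,6}. Safe: 3. Place at column 3.
Row 7: attacked by (1,6)→{6}; (2,4)→{4}; (3,7)→{3,7}; (4,1)→{1,4}; (5,3)→{1,3,5}; (6,5)→{4,5,6}. Safe: 2. Place at column 2.
Columns [6, 4, 7, 1, 3, 5, 2], r−c [-5, -2, -4, 3, 2, 1, 5], r+c [7, 6, 10, 5, 8, 11, 9] are all distinct, so no two queens attack.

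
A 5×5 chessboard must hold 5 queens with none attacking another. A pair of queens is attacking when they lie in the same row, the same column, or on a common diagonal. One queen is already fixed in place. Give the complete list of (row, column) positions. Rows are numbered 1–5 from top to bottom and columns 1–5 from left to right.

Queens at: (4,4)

Row 1: attacked by (4,4)→{1,4}. Safe: 2, 3, 5. Place at column 5.
Row 2: attacked by (1,5)→{4,5}; (4,4)→{2,4}. Safe: 1, 3. Place at column 3.
Row 3: attacked by (1,5)→{3,5}; (2,3)→{2,3,4}; (4,4)→{3,4,5}. Safe: 1. Place at column 1.
Row 5: attacked by (1,5)→{1,5}; (2,3)→{3}; (3,1)→{1,3}; (4,4)→{3,4,5}. Safe: 2. Place at column 2.
Columns [5, 3, 1, 4, 2], r−c [-4, -1, 2, 0, 3], r+c [6, 5, 4, 8, 7] are all distinct, so no two queens attack.

(1,5) (2,3) (3,1) (4,4) (5,2)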